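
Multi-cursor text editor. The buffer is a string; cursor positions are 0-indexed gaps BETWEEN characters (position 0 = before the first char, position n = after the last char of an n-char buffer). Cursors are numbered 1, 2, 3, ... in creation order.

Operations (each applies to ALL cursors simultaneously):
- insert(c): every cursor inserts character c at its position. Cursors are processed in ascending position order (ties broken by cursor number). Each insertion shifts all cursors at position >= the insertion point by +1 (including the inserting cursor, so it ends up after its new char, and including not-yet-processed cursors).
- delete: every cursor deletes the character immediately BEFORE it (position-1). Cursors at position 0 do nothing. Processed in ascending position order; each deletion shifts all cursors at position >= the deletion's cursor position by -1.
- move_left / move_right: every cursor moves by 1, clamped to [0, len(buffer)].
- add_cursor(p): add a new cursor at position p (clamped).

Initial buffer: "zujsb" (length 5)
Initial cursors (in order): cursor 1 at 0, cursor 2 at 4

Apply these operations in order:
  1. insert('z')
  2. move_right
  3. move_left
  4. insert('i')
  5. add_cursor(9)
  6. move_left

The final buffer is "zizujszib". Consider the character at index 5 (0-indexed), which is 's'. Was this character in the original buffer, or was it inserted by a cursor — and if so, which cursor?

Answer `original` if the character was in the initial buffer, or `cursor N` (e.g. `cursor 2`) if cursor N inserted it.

Answer: original

Derivation:
After op 1 (insert('z')): buffer="zzujszb" (len 7), cursors c1@1 c2@6, authorship 1....2.
After op 2 (move_right): buffer="zzujszb" (len 7), cursors c1@2 c2@7, authorship 1....2.
After op 3 (move_left): buffer="zzujszb" (len 7), cursors c1@1 c2@6, authorship 1....2.
After op 4 (insert('i')): buffer="zizujszib" (len 9), cursors c1@2 c2@8, authorship 11....22.
After op 5 (add_cursor(9)): buffer="zizujszib" (len 9), cursors c1@2 c2@8 c3@9, authorship 11....22.
After op 6 (move_left): buffer="zizujszib" (len 9), cursors c1@1 c2@7 c3@8, authorship 11....22.
Authorship (.=original, N=cursor N): 1 1 . . . . 2 2 .
Index 5: author = original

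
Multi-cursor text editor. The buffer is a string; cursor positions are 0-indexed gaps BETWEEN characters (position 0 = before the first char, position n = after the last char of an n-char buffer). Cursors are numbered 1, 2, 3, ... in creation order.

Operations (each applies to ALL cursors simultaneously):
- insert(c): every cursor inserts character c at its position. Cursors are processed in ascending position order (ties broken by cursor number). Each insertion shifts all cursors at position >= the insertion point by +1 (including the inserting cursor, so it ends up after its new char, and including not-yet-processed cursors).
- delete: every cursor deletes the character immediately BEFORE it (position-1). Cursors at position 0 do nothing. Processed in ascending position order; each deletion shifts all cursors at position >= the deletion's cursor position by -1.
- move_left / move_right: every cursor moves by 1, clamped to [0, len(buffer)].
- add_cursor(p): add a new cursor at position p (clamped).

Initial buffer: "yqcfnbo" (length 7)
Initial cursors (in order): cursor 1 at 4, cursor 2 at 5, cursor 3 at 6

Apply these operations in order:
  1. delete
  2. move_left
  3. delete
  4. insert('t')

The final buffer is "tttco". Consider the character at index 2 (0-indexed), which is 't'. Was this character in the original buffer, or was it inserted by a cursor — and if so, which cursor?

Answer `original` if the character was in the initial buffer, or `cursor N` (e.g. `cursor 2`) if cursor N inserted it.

After op 1 (delete): buffer="yqco" (len 4), cursors c1@3 c2@3 c3@3, authorship ....
After op 2 (move_left): buffer="yqco" (len 4), cursors c1@2 c2@2 c3@2, authorship ....
After op 3 (delete): buffer="co" (len 2), cursors c1@0 c2@0 c3@0, authorship ..
After op 4 (insert('t')): buffer="tttco" (len 5), cursors c1@3 c2@3 c3@3, authorship 123..
Authorship (.=original, N=cursor N): 1 2 3 . .
Index 2: author = 3

Answer: cursor 3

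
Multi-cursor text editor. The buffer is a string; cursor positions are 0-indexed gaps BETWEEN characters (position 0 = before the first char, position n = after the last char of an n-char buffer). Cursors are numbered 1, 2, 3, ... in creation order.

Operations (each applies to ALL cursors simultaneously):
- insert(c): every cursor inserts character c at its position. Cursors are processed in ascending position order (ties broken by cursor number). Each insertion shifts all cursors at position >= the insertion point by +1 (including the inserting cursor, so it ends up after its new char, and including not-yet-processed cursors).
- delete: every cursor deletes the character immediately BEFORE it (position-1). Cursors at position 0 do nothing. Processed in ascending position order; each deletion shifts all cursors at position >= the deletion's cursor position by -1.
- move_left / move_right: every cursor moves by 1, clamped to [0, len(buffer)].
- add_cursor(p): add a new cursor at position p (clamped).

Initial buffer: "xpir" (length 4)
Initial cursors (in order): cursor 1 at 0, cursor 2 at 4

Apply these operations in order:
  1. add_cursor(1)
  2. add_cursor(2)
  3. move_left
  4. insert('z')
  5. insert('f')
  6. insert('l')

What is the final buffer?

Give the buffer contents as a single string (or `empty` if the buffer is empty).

After op 1 (add_cursor(1)): buffer="xpir" (len 4), cursors c1@0 c3@1 c2@4, authorship ....
After op 2 (add_cursor(2)): buffer="xpir" (len 4), cursors c1@0 c3@1 c4@2 c2@4, authorship ....
After op 3 (move_left): buffer="xpir" (len 4), cursors c1@0 c3@0 c4@1 c2@3, authorship ....
After op 4 (insert('z')): buffer="zzxzpizr" (len 8), cursors c1@2 c3@2 c4@4 c2@7, authorship 13.4..2.
After op 5 (insert('f')): buffer="zzffxzfpizfr" (len 12), cursors c1@4 c3@4 c4@7 c2@11, authorship 1313.44..22.
After op 6 (insert('l')): buffer="zzffllxzflpizflr" (len 16), cursors c1@6 c3@6 c4@10 c2@15, authorship 131313.444..222.

Answer: zzffllxzflpizflr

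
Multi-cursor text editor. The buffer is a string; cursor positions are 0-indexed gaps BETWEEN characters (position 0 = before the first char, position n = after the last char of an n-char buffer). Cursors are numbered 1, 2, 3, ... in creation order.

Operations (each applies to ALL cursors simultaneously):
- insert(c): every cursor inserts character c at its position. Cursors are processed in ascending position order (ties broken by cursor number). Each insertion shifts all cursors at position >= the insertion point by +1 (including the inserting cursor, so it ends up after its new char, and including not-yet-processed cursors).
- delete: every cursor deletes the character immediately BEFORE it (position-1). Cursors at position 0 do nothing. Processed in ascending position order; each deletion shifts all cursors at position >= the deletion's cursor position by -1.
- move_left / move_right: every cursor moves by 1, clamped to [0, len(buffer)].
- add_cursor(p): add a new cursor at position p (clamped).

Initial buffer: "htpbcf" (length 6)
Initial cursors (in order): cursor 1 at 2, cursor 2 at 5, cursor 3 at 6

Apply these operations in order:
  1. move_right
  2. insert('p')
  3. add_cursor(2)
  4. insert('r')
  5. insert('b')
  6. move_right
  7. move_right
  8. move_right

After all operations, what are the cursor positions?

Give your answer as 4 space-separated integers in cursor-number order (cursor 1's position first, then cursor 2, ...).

Answer: 11 17 17 7

Derivation:
After op 1 (move_right): buffer="htpbcf" (len 6), cursors c1@3 c2@6 c3@6, authorship ......
After op 2 (insert('p')): buffer="htppbcfpp" (len 9), cursors c1@4 c2@9 c3@9, authorship ...1...23
After op 3 (add_cursor(2)): buffer="htppbcfpp" (len 9), cursors c4@2 c1@4 c2@9 c3@9, authorship ...1...23
After op 4 (insert('r')): buffer="htrpprbcfpprr" (len 13), cursors c4@3 c1@6 c2@13 c3@13, authorship ..4.11...2323
After op 5 (insert('b')): buffer="htrbpprbbcfpprrbb" (len 17), cursors c4@4 c1@8 c2@17 c3@17, authorship ..44.111...232323
After op 6 (move_right): buffer="htrbpprbbcfpprrbb" (len 17), cursors c4@5 c1@9 c2@17 c3@17, authorship ..44.111...232323
After op 7 (move_right): buffer="htrbpprbbcfpprrbb" (len 17), cursors c4@6 c1@10 c2@17 c3@17, authorship ..44.111...232323
After op 8 (move_right): buffer="htrbpprbbcfpprrbb" (len 17), cursors c4@7 c1@11 c2@17 c3@17, authorship ..44.111...232323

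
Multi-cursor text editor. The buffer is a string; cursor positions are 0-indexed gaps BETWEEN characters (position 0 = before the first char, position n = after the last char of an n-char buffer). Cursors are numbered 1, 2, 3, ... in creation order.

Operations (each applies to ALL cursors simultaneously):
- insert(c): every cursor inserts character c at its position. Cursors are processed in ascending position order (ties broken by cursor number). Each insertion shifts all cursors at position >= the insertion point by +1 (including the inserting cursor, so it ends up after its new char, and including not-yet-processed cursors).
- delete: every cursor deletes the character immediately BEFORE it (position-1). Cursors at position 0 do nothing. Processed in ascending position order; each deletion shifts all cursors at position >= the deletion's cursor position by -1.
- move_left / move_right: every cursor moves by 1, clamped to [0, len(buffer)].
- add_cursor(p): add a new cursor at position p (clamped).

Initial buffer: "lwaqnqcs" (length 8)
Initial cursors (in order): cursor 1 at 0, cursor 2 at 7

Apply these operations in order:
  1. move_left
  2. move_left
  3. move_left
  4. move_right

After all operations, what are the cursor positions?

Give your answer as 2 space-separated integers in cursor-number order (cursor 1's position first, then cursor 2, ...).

Answer: 1 5

Derivation:
After op 1 (move_left): buffer="lwaqnqcs" (len 8), cursors c1@0 c2@6, authorship ........
After op 2 (move_left): buffer="lwaqnqcs" (len 8), cursors c1@0 c2@5, authorship ........
After op 3 (move_left): buffer="lwaqnqcs" (len 8), cursors c1@0 c2@4, authorship ........
After op 4 (move_right): buffer="lwaqnqcs" (len 8), cursors c1@1 c2@5, authorship ........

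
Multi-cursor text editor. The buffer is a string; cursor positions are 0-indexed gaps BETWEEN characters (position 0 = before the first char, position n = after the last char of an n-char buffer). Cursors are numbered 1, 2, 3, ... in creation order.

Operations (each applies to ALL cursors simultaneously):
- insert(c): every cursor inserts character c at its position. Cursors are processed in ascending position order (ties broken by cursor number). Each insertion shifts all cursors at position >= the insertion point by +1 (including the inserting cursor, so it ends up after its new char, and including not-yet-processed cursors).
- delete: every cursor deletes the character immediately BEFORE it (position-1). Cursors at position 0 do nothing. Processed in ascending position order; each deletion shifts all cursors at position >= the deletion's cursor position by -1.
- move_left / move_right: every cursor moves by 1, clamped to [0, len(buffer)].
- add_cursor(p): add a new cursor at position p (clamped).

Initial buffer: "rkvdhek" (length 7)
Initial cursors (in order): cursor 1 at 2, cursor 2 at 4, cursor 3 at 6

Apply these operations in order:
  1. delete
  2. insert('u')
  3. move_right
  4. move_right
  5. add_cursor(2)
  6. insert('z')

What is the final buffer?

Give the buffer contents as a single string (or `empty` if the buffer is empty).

Answer: ruzvuzhuzkz

Derivation:
After op 1 (delete): buffer="rvhk" (len 4), cursors c1@1 c2@2 c3@3, authorship ....
After op 2 (insert('u')): buffer="ruvuhuk" (len 7), cursors c1@2 c2@4 c3@6, authorship .1.2.3.
After op 3 (move_right): buffer="ruvuhuk" (len 7), cursors c1@3 c2@5 c3@7, authorship .1.2.3.
After op 4 (move_right): buffer="ruvuhuk" (len 7), cursors c1@4 c2@6 c3@7, authorship .1.2.3.
After op 5 (add_cursor(2)): buffer="ruvuhuk" (len 7), cursors c4@2 c1@4 c2@6 c3@7, authorship .1.2.3.
After op 6 (insert('z')): buffer="ruzvuzhuzkz" (len 11), cursors c4@3 c1@6 c2@9 c3@11, authorship .14.21.32.3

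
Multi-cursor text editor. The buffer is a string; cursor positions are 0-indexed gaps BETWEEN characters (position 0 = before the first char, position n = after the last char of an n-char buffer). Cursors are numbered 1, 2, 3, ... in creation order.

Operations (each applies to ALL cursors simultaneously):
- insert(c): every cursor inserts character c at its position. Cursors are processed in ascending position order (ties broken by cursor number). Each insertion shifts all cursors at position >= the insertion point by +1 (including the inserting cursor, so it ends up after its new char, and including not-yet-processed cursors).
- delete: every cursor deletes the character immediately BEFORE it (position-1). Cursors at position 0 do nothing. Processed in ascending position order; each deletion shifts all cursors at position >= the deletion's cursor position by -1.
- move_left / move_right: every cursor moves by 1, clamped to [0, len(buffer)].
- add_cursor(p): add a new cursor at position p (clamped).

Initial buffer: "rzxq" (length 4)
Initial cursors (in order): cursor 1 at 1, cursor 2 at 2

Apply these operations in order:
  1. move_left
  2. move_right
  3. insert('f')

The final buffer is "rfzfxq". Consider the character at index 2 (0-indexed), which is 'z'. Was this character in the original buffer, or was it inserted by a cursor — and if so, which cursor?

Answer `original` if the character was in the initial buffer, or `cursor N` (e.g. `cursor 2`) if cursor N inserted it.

Answer: original

Derivation:
After op 1 (move_left): buffer="rzxq" (len 4), cursors c1@0 c2@1, authorship ....
After op 2 (move_right): buffer="rzxq" (len 4), cursors c1@1 c2@2, authorship ....
After op 3 (insert('f')): buffer="rfzfxq" (len 6), cursors c1@2 c2@4, authorship .1.2..
Authorship (.=original, N=cursor N): . 1 . 2 . .
Index 2: author = original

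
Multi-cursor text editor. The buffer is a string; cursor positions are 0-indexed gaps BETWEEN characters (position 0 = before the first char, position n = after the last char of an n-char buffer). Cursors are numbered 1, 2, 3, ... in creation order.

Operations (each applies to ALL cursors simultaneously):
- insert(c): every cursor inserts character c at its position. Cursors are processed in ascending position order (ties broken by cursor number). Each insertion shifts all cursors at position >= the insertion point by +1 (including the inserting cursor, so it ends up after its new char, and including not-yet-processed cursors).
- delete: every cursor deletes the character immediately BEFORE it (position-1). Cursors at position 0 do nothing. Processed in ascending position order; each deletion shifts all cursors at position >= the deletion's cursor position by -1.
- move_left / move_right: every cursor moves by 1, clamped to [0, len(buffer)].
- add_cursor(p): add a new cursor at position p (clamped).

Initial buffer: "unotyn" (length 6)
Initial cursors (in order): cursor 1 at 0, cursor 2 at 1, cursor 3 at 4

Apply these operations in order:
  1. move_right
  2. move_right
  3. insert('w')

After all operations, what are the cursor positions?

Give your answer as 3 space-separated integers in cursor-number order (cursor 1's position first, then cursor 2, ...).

After op 1 (move_right): buffer="unotyn" (len 6), cursors c1@1 c2@2 c3@5, authorship ......
After op 2 (move_right): buffer="unotyn" (len 6), cursors c1@2 c2@3 c3@6, authorship ......
After op 3 (insert('w')): buffer="unwowtynw" (len 9), cursors c1@3 c2@5 c3@9, authorship ..1.2...3

Answer: 3 5 9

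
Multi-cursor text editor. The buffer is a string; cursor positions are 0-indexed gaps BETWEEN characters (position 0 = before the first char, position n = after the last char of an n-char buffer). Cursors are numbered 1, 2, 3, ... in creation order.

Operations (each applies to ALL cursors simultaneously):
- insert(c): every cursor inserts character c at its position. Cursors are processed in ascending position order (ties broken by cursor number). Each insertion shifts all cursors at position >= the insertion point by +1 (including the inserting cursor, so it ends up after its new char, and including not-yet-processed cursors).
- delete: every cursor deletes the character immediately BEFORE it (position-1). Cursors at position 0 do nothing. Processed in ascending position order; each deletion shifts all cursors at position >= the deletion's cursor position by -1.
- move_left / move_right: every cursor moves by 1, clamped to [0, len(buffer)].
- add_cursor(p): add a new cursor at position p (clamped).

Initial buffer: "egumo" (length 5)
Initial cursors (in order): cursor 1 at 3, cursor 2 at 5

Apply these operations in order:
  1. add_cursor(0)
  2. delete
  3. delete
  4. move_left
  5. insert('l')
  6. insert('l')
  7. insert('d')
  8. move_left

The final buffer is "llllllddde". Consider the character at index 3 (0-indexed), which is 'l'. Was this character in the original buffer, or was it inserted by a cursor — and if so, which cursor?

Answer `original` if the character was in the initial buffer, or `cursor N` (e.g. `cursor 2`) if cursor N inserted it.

After op 1 (add_cursor(0)): buffer="egumo" (len 5), cursors c3@0 c1@3 c2@5, authorship .....
After op 2 (delete): buffer="egm" (len 3), cursors c3@0 c1@2 c2@3, authorship ...
After op 3 (delete): buffer="e" (len 1), cursors c3@0 c1@1 c2@1, authorship .
After op 4 (move_left): buffer="e" (len 1), cursors c1@0 c2@0 c3@0, authorship .
After op 5 (insert('l')): buffer="llle" (len 4), cursors c1@3 c2@3 c3@3, authorship 123.
After op 6 (insert('l')): buffer="lllllle" (len 7), cursors c1@6 c2@6 c3@6, authorship 123123.
After op 7 (insert('d')): buffer="llllllddde" (len 10), cursors c1@9 c2@9 c3@9, authorship 123123123.
After op 8 (move_left): buffer="llllllddde" (len 10), cursors c1@8 c2@8 c3@8, authorship 123123123.
Authorship (.=original, N=cursor N): 1 2 3 1 2 3 1 2 3 .
Index 3: author = 1

Answer: cursor 1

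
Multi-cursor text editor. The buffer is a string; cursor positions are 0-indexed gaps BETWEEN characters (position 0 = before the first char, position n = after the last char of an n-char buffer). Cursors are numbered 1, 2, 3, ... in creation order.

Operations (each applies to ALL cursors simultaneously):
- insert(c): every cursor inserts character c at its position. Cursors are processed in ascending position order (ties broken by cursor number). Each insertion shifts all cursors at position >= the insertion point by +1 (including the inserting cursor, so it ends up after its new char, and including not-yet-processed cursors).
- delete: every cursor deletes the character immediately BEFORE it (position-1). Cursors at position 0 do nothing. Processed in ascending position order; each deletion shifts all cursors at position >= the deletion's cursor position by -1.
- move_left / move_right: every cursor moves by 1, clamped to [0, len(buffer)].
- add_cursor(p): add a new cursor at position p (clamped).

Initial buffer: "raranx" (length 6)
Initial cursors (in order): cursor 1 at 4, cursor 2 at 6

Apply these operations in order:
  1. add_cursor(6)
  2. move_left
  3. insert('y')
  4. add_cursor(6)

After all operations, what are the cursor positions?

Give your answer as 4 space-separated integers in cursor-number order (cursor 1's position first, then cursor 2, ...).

Answer: 4 8 8 6

Derivation:
After op 1 (add_cursor(6)): buffer="raranx" (len 6), cursors c1@4 c2@6 c3@6, authorship ......
After op 2 (move_left): buffer="raranx" (len 6), cursors c1@3 c2@5 c3@5, authorship ......
After op 3 (insert('y')): buffer="raryanyyx" (len 9), cursors c1@4 c2@8 c3@8, authorship ...1..23.
After op 4 (add_cursor(6)): buffer="raryanyyx" (len 9), cursors c1@4 c4@6 c2@8 c3@8, authorship ...1..23.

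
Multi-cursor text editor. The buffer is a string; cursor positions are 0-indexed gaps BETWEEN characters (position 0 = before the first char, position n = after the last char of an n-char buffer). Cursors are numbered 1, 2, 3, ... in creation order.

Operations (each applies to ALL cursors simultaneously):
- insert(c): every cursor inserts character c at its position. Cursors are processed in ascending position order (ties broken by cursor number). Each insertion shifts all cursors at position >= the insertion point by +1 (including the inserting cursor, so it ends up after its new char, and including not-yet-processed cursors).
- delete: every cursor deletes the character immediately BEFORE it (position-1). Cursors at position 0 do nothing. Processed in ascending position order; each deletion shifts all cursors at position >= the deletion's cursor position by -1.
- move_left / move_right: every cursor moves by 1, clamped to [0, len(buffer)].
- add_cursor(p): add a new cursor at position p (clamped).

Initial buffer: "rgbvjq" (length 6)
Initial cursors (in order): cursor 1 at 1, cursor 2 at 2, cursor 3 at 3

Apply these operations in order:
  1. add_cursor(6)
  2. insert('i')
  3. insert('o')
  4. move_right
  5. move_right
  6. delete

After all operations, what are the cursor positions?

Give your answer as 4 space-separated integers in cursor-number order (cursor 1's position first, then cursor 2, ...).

Answer: 4 6 8 10

Derivation:
After op 1 (add_cursor(6)): buffer="rgbvjq" (len 6), cursors c1@1 c2@2 c3@3 c4@6, authorship ......
After op 2 (insert('i')): buffer="rigibivjqi" (len 10), cursors c1@2 c2@4 c3@6 c4@10, authorship .1.2.3...4
After op 3 (insert('o')): buffer="riogiobiovjqio" (len 14), cursors c1@3 c2@6 c3@9 c4@14, authorship .11.22.33...44
After op 4 (move_right): buffer="riogiobiovjqio" (len 14), cursors c1@4 c2@7 c3@10 c4@14, authorship .11.22.33...44
After op 5 (move_right): buffer="riogiobiovjqio" (len 14), cursors c1@5 c2@8 c3@11 c4@14, authorship .11.22.33...44
After op 6 (delete): buffer="riogobovqi" (len 10), cursors c1@4 c2@6 c3@8 c4@10, authorship .11.2.3..4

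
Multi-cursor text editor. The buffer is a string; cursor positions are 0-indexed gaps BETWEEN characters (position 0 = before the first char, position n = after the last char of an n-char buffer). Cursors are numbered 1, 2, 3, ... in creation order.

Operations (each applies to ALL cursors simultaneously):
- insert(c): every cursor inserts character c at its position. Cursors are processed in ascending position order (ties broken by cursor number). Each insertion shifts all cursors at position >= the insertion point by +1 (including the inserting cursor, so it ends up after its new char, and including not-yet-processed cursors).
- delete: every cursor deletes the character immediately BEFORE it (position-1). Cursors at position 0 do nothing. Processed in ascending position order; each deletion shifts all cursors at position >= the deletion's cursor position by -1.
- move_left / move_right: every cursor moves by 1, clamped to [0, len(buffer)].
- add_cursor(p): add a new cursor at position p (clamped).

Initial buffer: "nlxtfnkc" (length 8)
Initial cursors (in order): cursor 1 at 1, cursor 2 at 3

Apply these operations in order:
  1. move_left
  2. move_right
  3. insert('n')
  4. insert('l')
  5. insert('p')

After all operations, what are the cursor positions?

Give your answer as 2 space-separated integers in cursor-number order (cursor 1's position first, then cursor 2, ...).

After op 1 (move_left): buffer="nlxtfnkc" (len 8), cursors c1@0 c2@2, authorship ........
After op 2 (move_right): buffer="nlxtfnkc" (len 8), cursors c1@1 c2@3, authorship ........
After op 3 (insert('n')): buffer="nnlxntfnkc" (len 10), cursors c1@2 c2@5, authorship .1..2.....
After op 4 (insert('l')): buffer="nnllxnltfnkc" (len 12), cursors c1@3 c2@7, authorship .11..22.....
After op 5 (insert('p')): buffer="nnlplxnlptfnkc" (len 14), cursors c1@4 c2@9, authorship .111..222.....

Answer: 4 9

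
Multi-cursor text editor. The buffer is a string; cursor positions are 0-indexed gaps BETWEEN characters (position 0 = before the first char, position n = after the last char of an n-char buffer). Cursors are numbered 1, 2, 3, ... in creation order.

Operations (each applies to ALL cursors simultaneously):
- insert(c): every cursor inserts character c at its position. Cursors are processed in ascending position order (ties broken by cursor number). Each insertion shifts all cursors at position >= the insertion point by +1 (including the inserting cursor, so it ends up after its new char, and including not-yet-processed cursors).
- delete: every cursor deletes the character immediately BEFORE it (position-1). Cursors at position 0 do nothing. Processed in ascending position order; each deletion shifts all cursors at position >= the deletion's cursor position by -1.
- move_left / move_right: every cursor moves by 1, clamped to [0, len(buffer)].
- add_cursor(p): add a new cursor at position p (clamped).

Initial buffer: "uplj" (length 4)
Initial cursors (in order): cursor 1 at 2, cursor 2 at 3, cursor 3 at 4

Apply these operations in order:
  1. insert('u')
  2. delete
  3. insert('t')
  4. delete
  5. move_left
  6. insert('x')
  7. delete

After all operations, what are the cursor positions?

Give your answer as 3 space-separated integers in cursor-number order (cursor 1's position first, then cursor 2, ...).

Answer: 1 2 3

Derivation:
After op 1 (insert('u')): buffer="upuluju" (len 7), cursors c1@3 c2@5 c3@7, authorship ..1.2.3
After op 2 (delete): buffer="uplj" (len 4), cursors c1@2 c2@3 c3@4, authorship ....
After op 3 (insert('t')): buffer="uptltjt" (len 7), cursors c1@3 c2@5 c3@7, authorship ..1.2.3
After op 4 (delete): buffer="uplj" (len 4), cursors c1@2 c2@3 c3@4, authorship ....
After op 5 (move_left): buffer="uplj" (len 4), cursors c1@1 c2@2 c3@3, authorship ....
After op 6 (insert('x')): buffer="uxpxlxj" (len 7), cursors c1@2 c2@4 c3@6, authorship .1.2.3.
After op 7 (delete): buffer="uplj" (len 4), cursors c1@1 c2@2 c3@3, authorship ....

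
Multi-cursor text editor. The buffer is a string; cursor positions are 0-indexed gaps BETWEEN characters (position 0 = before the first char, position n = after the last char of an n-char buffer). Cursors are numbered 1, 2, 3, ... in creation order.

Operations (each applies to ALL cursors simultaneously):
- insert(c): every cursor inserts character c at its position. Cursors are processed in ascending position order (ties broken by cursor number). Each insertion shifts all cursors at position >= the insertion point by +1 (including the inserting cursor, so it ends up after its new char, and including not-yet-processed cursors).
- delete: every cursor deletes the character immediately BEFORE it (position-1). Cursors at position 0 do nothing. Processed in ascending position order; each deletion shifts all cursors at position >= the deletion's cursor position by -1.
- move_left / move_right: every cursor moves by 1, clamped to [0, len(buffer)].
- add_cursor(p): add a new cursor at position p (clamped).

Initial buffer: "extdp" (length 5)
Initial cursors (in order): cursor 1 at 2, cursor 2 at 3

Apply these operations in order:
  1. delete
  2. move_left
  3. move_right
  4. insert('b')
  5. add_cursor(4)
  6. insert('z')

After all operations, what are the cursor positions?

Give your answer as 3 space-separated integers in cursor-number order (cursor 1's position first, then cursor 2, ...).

After op 1 (delete): buffer="edp" (len 3), cursors c1@1 c2@1, authorship ...
After op 2 (move_left): buffer="edp" (len 3), cursors c1@0 c2@0, authorship ...
After op 3 (move_right): buffer="edp" (len 3), cursors c1@1 c2@1, authorship ...
After op 4 (insert('b')): buffer="ebbdp" (len 5), cursors c1@3 c2@3, authorship .12..
After op 5 (add_cursor(4)): buffer="ebbdp" (len 5), cursors c1@3 c2@3 c3@4, authorship .12..
After op 6 (insert('z')): buffer="ebbzzdzp" (len 8), cursors c1@5 c2@5 c3@7, authorship .1212.3.

Answer: 5 5 7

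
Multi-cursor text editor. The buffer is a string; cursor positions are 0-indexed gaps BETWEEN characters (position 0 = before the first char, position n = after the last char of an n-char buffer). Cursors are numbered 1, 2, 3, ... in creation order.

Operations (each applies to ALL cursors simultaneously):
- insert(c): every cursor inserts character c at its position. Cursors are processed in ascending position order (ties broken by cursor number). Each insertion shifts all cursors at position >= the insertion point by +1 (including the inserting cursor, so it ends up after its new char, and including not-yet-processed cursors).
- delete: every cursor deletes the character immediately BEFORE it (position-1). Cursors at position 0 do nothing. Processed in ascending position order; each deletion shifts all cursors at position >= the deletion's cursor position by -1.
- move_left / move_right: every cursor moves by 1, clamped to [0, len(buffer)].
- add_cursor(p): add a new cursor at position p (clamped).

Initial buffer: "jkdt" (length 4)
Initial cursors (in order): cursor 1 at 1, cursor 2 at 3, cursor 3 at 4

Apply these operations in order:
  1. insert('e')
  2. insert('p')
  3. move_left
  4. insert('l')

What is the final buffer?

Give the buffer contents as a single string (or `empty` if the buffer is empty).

Answer: jelpkdelptelp

Derivation:
After op 1 (insert('e')): buffer="jekdete" (len 7), cursors c1@2 c2@5 c3@7, authorship .1..2.3
After op 2 (insert('p')): buffer="jepkdeptep" (len 10), cursors c1@3 c2@7 c3@10, authorship .11..22.33
After op 3 (move_left): buffer="jepkdeptep" (len 10), cursors c1@2 c2@6 c3@9, authorship .11..22.33
After op 4 (insert('l')): buffer="jelpkdelptelp" (len 13), cursors c1@3 c2@8 c3@12, authorship .111..222.333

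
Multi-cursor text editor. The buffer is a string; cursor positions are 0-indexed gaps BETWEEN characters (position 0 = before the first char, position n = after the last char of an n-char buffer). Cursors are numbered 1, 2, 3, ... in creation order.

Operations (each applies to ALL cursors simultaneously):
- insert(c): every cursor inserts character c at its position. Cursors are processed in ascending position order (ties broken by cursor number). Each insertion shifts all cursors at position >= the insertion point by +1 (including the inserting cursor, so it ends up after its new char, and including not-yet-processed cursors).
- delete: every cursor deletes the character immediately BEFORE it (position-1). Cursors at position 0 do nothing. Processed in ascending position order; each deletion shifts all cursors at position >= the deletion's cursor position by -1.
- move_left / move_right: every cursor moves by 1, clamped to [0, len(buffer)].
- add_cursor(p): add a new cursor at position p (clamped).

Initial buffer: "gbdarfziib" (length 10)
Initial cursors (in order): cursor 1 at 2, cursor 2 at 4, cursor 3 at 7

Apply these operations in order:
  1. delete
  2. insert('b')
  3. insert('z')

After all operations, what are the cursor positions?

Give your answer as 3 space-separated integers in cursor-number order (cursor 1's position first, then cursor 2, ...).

Answer: 3 6 10

Derivation:
After op 1 (delete): buffer="gdrfiib" (len 7), cursors c1@1 c2@2 c3@4, authorship .......
After op 2 (insert('b')): buffer="gbdbrfbiib" (len 10), cursors c1@2 c2@4 c3@7, authorship .1.2..3...
After op 3 (insert('z')): buffer="gbzdbzrfbziib" (len 13), cursors c1@3 c2@6 c3@10, authorship .11.22..33...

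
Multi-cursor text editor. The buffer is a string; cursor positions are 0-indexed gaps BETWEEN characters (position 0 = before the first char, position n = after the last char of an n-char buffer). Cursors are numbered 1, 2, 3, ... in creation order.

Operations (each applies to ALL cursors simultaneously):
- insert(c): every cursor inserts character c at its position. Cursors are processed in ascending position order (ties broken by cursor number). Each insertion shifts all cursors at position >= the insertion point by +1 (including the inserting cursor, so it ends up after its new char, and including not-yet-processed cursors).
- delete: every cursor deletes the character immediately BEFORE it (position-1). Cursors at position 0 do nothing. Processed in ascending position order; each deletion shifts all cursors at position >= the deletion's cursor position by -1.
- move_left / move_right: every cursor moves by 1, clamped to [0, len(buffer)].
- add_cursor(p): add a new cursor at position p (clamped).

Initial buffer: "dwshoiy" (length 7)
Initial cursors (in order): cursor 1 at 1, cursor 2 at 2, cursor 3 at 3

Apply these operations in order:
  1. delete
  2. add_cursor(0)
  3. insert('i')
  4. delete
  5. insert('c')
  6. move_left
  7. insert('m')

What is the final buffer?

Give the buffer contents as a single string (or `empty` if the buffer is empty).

After op 1 (delete): buffer="hoiy" (len 4), cursors c1@0 c2@0 c3@0, authorship ....
After op 2 (add_cursor(0)): buffer="hoiy" (len 4), cursors c1@0 c2@0 c3@0 c4@0, authorship ....
After op 3 (insert('i')): buffer="iiiihoiy" (len 8), cursors c1@4 c2@4 c3@4 c4@4, authorship 1234....
After op 4 (delete): buffer="hoiy" (len 4), cursors c1@0 c2@0 c3@0 c4@0, authorship ....
After op 5 (insert('c')): buffer="cccchoiy" (len 8), cursors c1@4 c2@4 c3@4 c4@4, authorship 1234....
After op 6 (move_left): buffer="cccchoiy" (len 8), cursors c1@3 c2@3 c3@3 c4@3, authorship 1234....
After op 7 (insert('m')): buffer="cccmmmmchoiy" (len 12), cursors c1@7 c2@7 c3@7 c4@7, authorship 12312344....

Answer: cccmmmmchoiy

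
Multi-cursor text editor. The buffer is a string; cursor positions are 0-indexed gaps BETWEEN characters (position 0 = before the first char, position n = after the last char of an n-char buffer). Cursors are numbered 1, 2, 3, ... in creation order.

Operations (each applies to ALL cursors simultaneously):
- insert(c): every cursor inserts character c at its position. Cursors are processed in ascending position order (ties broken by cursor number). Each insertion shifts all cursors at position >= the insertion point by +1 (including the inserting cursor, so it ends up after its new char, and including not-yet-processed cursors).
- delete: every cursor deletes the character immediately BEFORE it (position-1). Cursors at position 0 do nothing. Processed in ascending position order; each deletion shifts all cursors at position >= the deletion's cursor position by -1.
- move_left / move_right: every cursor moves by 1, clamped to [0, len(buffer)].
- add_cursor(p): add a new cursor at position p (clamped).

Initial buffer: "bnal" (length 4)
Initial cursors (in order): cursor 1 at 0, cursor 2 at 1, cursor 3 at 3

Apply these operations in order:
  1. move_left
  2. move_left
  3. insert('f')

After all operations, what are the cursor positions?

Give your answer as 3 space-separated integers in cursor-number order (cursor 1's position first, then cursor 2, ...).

After op 1 (move_left): buffer="bnal" (len 4), cursors c1@0 c2@0 c3@2, authorship ....
After op 2 (move_left): buffer="bnal" (len 4), cursors c1@0 c2@0 c3@1, authorship ....
After op 3 (insert('f')): buffer="ffbfnal" (len 7), cursors c1@2 c2@2 c3@4, authorship 12.3...

Answer: 2 2 4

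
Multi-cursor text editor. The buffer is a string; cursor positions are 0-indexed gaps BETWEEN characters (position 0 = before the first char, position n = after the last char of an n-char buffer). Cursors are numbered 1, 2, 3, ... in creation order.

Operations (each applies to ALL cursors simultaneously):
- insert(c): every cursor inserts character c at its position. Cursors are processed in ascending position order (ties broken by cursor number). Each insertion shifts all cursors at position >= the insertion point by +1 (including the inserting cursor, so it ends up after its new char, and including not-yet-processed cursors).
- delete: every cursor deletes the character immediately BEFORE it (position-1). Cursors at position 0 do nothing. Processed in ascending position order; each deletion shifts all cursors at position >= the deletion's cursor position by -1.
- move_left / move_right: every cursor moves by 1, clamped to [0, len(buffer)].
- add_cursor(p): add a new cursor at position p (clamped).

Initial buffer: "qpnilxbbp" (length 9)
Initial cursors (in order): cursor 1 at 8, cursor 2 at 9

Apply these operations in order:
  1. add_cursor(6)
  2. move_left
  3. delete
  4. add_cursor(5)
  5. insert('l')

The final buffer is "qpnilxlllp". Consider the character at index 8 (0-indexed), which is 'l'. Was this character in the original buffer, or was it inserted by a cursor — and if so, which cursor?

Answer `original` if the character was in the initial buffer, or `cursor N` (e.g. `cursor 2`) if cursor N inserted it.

After op 1 (add_cursor(6)): buffer="qpnilxbbp" (len 9), cursors c3@6 c1@8 c2@9, authorship .........
After op 2 (move_left): buffer="qpnilxbbp" (len 9), cursors c3@5 c1@7 c2@8, authorship .........
After op 3 (delete): buffer="qpnixp" (len 6), cursors c3@4 c1@5 c2@5, authorship ......
After op 4 (add_cursor(5)): buffer="qpnixp" (len 6), cursors c3@4 c1@5 c2@5 c4@5, authorship ......
After op 5 (insert('l')): buffer="qpnilxlllp" (len 10), cursors c3@5 c1@9 c2@9 c4@9, authorship ....3.124.
Authorship (.=original, N=cursor N): . . . . 3 . 1 2 4 .
Index 8: author = 4

Answer: cursor 4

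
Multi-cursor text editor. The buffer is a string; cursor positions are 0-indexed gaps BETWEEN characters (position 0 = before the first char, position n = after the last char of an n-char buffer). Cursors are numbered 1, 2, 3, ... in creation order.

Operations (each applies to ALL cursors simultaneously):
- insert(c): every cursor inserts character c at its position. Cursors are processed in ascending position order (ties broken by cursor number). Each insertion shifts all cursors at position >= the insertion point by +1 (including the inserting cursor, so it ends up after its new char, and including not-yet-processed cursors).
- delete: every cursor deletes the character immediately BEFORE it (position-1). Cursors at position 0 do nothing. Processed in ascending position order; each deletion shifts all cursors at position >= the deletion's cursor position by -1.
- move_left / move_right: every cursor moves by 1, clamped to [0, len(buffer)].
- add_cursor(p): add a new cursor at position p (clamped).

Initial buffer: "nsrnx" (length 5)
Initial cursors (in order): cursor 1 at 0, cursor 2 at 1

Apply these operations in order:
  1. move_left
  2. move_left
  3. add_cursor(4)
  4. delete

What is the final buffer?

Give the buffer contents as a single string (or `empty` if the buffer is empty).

Answer: nsrx

Derivation:
After op 1 (move_left): buffer="nsrnx" (len 5), cursors c1@0 c2@0, authorship .....
After op 2 (move_left): buffer="nsrnx" (len 5), cursors c1@0 c2@0, authorship .....
After op 3 (add_cursor(4)): buffer="nsrnx" (len 5), cursors c1@0 c2@0 c3@4, authorship .....
After op 4 (delete): buffer="nsrx" (len 4), cursors c1@0 c2@0 c3@3, authorship ....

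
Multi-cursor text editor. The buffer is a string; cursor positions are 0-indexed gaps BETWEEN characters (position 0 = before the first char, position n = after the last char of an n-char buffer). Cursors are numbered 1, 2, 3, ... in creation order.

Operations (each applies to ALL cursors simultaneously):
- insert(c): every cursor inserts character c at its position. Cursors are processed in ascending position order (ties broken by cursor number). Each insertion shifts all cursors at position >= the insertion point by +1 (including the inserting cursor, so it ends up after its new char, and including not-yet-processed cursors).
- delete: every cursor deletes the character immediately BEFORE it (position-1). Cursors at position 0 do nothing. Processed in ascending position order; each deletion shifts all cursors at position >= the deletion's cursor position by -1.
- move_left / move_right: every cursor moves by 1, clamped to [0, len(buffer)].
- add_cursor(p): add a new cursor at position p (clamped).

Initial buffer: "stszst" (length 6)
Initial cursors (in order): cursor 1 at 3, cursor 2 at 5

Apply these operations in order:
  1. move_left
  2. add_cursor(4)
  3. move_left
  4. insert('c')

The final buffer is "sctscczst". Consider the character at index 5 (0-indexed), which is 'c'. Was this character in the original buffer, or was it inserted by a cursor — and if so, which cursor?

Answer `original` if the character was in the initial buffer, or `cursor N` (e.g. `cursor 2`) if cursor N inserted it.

After op 1 (move_left): buffer="stszst" (len 6), cursors c1@2 c2@4, authorship ......
After op 2 (add_cursor(4)): buffer="stszst" (len 6), cursors c1@2 c2@4 c3@4, authorship ......
After op 3 (move_left): buffer="stszst" (len 6), cursors c1@1 c2@3 c3@3, authorship ......
After op 4 (insert('c')): buffer="sctscczst" (len 9), cursors c1@2 c2@6 c3@6, authorship .1..23...
Authorship (.=original, N=cursor N): . 1 . . 2 3 . . .
Index 5: author = 3

Answer: cursor 3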